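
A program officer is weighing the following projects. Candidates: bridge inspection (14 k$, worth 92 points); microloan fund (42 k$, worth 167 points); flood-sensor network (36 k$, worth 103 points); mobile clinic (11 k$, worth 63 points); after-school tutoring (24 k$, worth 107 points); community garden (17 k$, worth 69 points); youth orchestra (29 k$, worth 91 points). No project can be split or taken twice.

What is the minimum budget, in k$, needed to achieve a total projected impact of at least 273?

66

Look for the lowest-budget combination reaching 273.
microloan fund + after-school tutoring: 274 projected impact at 66 k$.
No combination under 66 k$ hits 273.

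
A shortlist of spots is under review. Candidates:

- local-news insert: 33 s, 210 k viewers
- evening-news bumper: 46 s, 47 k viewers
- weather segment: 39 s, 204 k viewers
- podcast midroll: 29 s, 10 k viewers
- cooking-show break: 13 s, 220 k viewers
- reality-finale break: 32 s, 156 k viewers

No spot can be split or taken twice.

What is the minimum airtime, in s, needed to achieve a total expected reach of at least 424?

46

Look for the lowest-airtime combination reaching 424.
local-news insert + cooking-show break reaches 430 using 46 s.
No combination under 46 s hits 424.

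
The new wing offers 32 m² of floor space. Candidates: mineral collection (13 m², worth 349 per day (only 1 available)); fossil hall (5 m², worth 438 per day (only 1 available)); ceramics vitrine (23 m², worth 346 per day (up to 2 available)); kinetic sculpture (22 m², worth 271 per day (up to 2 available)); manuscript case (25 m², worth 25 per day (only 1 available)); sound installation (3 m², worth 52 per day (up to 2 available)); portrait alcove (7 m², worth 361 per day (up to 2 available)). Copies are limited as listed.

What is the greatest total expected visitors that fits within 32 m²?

Best packing: mineral collection + fossil hall + 2×portrait alcove — 32 m², 1509 total.
Every other selection either busts 32 m² or exceeds an availability limit or fails to beat 1509.

1509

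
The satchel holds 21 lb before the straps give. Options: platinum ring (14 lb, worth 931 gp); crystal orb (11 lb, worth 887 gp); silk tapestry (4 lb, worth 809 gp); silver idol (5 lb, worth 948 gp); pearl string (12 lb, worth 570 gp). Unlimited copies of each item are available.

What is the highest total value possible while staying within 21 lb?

4184

The ratio heuristic lands on 5×silk tapestry (4045) but leaves 1 lb idle.
The 4 lb tied up in silk tapestry is better spent on silver idol — total rises to 4184 (21 lb).
No other feasible combination exceeds 4184.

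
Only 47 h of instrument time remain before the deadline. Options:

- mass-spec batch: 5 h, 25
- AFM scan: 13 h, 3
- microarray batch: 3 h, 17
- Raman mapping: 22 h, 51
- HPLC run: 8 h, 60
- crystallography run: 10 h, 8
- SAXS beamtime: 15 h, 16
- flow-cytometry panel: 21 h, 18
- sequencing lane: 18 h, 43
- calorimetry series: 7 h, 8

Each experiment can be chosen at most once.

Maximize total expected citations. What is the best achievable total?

161

The ratio heuristic lands on mass-spec batch + microarray batch + HPLC run + sequencing lane + calorimetry series (153) but leaves 6 h idle.
Replace sequencing lane with Raman mapping: the trade gains 8 net, giving 161 at 45 h.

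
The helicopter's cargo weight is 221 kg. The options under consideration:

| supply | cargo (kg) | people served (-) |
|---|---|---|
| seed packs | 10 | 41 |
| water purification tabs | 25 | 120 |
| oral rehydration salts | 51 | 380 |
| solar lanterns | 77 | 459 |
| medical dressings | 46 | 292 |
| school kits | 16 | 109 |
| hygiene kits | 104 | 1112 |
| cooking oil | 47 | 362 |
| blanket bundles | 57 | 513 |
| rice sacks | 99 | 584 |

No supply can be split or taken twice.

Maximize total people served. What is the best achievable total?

2028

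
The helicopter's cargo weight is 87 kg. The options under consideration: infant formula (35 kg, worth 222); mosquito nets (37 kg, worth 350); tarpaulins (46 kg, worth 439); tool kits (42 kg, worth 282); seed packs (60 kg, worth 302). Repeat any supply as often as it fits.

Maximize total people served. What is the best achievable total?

789

By people served per kg: tarpaulins 9.54, mosquito nets 9.46, tool kits 6.71, infant formula 6.34 lead.
Taking mosquito nets + tarpaulins: 83 kg used, 789 in people served.
That's the maximum — no swap from here does better than 789.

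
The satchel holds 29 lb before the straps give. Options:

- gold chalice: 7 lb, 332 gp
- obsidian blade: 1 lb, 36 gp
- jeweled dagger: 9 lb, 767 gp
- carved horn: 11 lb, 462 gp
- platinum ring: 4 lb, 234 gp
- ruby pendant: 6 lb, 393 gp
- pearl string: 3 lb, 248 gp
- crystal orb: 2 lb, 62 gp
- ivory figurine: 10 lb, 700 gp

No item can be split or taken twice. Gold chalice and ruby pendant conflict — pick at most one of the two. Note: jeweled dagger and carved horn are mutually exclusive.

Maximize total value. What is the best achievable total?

Taking obsidian blade + jeweled dagger + ruby pendant + pearl string + ivory figurine: 29 lb used, 2144 in value.
Next best is jeweled dagger + ruby pendant + pearl string + ivory figurine at 2108 (28 lb) — short by 36.

2144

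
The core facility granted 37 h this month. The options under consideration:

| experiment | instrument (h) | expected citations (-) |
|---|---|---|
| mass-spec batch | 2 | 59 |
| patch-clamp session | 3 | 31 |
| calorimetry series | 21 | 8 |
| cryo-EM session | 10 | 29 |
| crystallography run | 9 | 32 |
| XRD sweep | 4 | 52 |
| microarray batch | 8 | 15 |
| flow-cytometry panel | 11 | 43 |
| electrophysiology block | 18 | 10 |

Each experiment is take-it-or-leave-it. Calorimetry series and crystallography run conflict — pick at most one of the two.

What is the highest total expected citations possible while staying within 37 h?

Best packing: mass-spec batch + patch-clamp session + crystallography run + XRD sweep + microarray batch + flow-cytometry panel — 37 h, 232 total.
Next best is mass-spec batch + patch-clamp session + cryo-EM session + crystallography run + XRD sweep + microarray batch at 218 (36 h) — short by 14.

232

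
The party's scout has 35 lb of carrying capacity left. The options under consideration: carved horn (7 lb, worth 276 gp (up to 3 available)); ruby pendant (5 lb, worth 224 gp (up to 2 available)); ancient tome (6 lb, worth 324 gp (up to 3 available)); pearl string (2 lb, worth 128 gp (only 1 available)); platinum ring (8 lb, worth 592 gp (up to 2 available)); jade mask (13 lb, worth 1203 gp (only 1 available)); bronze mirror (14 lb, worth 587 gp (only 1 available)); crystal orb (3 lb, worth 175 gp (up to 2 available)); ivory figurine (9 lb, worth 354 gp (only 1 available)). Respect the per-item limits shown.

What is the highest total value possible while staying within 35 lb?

2737

By value per lb: jade mask 92.54, platinum ring 74.00, pearl string 64.00 lead.
Filling by ratio: pearl string + 2×platinum ring + jade mask + crystal orb for 2690, with 1 lb left unused.
The 2 lb tied up in pearl string is better spent on crystal orb — total rises to 2737 (35 lb).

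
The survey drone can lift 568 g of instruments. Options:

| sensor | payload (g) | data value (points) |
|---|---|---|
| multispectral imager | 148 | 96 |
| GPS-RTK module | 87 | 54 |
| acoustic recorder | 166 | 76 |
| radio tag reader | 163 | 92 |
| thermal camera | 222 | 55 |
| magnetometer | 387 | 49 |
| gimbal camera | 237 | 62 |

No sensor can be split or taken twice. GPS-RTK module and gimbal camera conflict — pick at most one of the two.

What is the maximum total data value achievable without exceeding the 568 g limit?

318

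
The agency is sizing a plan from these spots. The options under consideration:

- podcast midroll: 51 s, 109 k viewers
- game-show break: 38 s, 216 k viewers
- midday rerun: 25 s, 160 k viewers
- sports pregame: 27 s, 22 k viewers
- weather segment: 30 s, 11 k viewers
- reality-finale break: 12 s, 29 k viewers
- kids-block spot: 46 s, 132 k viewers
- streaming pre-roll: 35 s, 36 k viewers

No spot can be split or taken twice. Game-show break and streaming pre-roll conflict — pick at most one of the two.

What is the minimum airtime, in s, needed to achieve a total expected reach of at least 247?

63

Look for the lowest-airtime combination reaching 247.
Taking game-show break + midday rerun gives 376 (≥ 247) for 63 s.
Any bundle with less than 63 s falls short of 247.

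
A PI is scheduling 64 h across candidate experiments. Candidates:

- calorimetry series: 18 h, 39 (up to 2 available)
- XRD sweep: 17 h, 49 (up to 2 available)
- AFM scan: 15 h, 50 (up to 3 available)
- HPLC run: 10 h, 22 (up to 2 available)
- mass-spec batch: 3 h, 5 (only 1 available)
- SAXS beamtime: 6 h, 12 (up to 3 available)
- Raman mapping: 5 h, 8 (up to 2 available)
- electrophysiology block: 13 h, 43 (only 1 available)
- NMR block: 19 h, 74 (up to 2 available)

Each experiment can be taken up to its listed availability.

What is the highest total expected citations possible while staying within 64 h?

224

The ratio heuristic lands on AFM scan + HPLC run + 2×NMR block (220) but leaves 1 h idle.
Dropping HPLC run and NMR block frees 29 h; slotting in 2×AFM scan (30 h) lifts the total to 224 at 64 h.
No other feasible combination exceeds 224.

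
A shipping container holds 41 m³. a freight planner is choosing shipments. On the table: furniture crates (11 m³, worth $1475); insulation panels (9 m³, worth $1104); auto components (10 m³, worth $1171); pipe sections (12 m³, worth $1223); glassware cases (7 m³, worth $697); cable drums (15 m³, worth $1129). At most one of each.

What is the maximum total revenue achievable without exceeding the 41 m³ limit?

4566

Density check — furniture crates 134.09, insulation panels 122.67, auto components 117.10, pipe sections 101.92 are the best per m³.
Greedy by ratio would take furniture crates + insulation panels + auto components + glassware cases: 37 m³ used, total 4447.
Replace insulation panels with pipe sections: the trade gains 119 net, giving 4566 at 40 m³.
Next best is furniture crates + insulation panels + pipe sections + glassware cases at 4499 (39 m³) — short by 67.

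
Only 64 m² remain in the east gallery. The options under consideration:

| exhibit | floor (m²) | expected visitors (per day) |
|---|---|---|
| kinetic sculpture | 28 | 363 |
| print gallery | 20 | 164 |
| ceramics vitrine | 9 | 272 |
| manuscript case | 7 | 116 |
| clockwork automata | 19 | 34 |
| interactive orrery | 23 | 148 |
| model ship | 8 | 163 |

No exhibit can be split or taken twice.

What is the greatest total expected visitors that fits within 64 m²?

Filling by ratio: kinetic sculpture + ceramics vitrine + manuscript case + model ship for 914, with 12 m² left unused.
Dropping model ship frees 8 m²; slotting in print gallery (20 m²) lifts the total to 915 at 64 m².

915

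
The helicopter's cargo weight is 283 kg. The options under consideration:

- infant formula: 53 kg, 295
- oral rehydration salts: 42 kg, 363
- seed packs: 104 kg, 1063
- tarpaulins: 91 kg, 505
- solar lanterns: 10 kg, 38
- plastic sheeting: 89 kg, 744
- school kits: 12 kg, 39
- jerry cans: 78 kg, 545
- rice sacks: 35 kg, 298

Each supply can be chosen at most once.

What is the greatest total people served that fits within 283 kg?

Density check — seed packs 10.22, oral rehydration salts 8.64, rice sacks 8.51, plastic sheeting 8.36 are the best per kg.
Filling by ratio: oral rehydration salts + seed packs + solar lanterns + plastic sheeting + rice sacks for 2506, with 3 kg left unused.
The 10 kg tied up in solar lanterns is better spent on school kits — total rises to 2507 (282 kg).

2507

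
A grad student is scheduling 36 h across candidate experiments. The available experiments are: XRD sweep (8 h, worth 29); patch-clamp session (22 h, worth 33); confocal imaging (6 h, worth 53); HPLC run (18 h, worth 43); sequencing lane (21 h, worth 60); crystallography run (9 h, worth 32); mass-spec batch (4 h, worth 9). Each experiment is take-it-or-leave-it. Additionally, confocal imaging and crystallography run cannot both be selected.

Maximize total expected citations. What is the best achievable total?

Best packing: XRD sweep + confocal imaging + sequencing lane — 35 h, 142 total.

142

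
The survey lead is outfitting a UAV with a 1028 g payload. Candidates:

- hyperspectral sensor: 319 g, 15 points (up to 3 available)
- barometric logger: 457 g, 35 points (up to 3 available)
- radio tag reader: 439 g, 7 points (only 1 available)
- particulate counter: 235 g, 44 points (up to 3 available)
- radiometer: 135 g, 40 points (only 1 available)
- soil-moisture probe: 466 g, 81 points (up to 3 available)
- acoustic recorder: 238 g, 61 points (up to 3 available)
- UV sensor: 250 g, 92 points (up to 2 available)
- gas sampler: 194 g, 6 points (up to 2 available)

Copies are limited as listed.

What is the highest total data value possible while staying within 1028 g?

Greedy by ratio would take radiometer + acoustic recorder + 2×UV sensor: 873 g used, total 285.
The 135 g tied up in radiometer is better spent on acoustic recorder — total rises to 306 (976 g).

306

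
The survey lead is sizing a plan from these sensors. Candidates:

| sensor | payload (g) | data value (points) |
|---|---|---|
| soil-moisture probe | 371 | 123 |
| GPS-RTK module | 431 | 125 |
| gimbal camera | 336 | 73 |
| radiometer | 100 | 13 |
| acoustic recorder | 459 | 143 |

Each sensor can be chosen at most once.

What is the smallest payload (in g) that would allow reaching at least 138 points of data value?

Minimise g subject to total data value ≥ 138.
acoustic recorder reaches 143 using 459 g.
No combination under 459 g hits 138.

459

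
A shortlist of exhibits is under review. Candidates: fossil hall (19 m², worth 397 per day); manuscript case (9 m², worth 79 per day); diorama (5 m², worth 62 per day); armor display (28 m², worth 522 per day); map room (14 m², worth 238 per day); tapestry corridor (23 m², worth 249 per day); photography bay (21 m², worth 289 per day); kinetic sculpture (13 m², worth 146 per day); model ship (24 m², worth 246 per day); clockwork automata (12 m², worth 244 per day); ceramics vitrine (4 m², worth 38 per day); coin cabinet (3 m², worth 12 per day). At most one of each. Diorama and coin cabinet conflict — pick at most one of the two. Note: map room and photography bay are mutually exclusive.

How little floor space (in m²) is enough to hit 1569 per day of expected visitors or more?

90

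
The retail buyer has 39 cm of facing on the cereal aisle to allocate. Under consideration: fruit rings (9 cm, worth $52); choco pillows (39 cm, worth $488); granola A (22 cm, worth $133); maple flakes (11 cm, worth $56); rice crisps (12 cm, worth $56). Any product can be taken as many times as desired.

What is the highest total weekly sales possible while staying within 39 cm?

Density check — choco pillows 12.51, granola A 6.05, fruit rings 5.78, maple flakes 5.09 are the best per cm.
Choco pillows uses 39 of the 39 cm and totals 488.
No other feasible combination exceeds 488.

488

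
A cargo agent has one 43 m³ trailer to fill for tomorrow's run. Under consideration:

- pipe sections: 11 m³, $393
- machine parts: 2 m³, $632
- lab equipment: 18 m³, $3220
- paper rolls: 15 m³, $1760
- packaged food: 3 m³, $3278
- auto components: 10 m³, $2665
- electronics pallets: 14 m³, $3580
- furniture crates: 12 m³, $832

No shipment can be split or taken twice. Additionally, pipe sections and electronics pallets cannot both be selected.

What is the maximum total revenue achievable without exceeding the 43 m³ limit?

11283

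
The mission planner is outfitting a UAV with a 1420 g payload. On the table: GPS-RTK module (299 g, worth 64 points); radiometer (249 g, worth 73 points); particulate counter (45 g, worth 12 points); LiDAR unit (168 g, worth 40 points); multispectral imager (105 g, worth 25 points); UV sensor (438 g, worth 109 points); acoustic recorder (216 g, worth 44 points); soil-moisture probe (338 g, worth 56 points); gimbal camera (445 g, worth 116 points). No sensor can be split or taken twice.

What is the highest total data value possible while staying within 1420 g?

Ranking by ratio (data value/g): radiometer 0.29, particulate counter 0.27, gimbal camera 0.26.
The ratio heuristic lands on radiometer + particulate counter + LiDAR unit + UV sensor + gimbal camera (350) but leaves 75 g idle.
The 45 g tied up in particulate counter is better spent on multispectral imager — total rises to 363 (1405 g).

363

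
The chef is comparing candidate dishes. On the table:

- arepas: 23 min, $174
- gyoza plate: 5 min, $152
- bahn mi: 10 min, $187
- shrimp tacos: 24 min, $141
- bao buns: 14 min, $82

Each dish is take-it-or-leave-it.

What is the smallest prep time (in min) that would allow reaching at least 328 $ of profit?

15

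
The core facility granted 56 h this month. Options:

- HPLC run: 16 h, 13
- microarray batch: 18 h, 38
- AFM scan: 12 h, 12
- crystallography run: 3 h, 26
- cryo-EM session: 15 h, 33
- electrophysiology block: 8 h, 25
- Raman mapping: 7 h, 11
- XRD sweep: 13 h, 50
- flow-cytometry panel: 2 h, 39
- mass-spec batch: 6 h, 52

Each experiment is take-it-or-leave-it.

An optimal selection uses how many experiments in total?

Optimal total is 236.
For example crystallography run + cryo-EM session + electrophysiology block + Raman mapping + XRD sweep + flow-cytometry panel + mass-spec batch achieves it, using 54 h.
All optima have 7 experiments.

7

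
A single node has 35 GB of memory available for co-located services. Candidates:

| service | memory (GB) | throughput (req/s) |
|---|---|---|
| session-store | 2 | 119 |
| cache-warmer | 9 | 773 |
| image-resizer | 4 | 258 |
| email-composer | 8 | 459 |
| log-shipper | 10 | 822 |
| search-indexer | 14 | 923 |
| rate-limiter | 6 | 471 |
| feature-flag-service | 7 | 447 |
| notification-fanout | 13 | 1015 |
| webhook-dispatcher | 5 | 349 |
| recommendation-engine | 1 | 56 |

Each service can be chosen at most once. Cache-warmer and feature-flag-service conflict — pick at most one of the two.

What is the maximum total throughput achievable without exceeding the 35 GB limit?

Taking the top-ratio services first gives cache-warmer + image-resizer + log-shipper + rate-limiter + webhook-dispatcher + recommendation-engine for 2729 (35 GB).
A better packing is session-store + cache-warmer + log-shipper + notification-fanout + recommendation-engine: 35 GB, total 2785.

2785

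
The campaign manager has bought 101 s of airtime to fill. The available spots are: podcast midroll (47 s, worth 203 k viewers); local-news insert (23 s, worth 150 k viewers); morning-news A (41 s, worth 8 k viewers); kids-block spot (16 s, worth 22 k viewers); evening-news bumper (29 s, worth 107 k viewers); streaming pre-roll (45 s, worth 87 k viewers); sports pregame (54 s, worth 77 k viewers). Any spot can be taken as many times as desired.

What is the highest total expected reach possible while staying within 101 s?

600

Best packing: 4×local-news insert — 92 s, 600 total.
No other feasible combination exceeds 600.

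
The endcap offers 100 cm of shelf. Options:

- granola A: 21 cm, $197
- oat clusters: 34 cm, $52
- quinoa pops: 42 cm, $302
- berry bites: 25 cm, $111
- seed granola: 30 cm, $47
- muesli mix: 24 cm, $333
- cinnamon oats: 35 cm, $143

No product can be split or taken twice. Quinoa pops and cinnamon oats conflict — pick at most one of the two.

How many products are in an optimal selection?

3

The maximum weekly sales within 100 cm is 832.
For example granola A + quinoa pops + muesli mix achieves it, using 87 cm.
Every optimal selection uses 3 products.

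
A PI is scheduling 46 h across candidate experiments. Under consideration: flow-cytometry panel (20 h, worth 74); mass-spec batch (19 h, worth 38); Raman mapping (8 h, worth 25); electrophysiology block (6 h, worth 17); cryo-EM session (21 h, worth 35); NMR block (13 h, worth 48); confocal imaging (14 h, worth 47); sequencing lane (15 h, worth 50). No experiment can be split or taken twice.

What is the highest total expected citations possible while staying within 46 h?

149

Taking the top-ratio experiments first gives flow-cytometry panel + Raman mapping + NMR block for 147 (41 h).
Dropping NMR block frees 13 h; slotting in sequencing lane (15 h) lifts the total to 149 at 43 h.
Runner-up flow-cytometry panel + Raman mapping + NMR block tops out at 147.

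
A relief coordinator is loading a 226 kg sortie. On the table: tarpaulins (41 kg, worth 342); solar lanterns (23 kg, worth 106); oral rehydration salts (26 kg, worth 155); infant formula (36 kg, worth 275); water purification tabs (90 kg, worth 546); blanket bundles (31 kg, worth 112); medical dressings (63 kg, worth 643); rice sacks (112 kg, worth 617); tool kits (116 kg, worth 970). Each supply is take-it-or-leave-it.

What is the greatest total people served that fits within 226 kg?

Taking tarpaulins + medical dressings + tool kits: 220 kg used, 1955 in people served.
The closest alternative, infant formula + medical dressings + tool kits, reaches only 1888.

1955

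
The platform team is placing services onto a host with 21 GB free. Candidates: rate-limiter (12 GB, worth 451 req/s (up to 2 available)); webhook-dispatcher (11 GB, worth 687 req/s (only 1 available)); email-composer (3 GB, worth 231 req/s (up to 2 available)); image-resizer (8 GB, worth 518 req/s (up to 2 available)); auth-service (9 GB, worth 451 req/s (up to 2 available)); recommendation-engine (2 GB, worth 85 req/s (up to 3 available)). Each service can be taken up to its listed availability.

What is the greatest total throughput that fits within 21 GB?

Taking the top-ratio services first gives 2×email-composer + image-resizer + 3×recommendation-engine for 1235 (20 GB).
The 7 GB tied up in email-composer and 2×recommendation-engine is better spent on image-resizer — total rises to 1352 (21 GB).
That's the maximum — no swap from here does better than 1352.

1352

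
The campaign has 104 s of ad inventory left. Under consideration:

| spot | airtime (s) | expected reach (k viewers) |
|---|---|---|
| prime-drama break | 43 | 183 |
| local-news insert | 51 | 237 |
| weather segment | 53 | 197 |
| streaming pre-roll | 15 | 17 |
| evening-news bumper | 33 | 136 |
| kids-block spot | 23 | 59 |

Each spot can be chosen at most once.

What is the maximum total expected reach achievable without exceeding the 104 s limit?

434

Ranking by ratio (expected reach/s): local-news insert 4.65, prime-drama break 4.26, evening-news bumper 4.12.
A density-first pass picks prime-drama break + local-news insert — 420 at 94 s.
Dropping prime-drama break frees 43 s; slotting in weather segment (53 s) lifts the total to 434 at 104 s.
The closest alternative, prime-drama break + local-news insert, reaches only 420.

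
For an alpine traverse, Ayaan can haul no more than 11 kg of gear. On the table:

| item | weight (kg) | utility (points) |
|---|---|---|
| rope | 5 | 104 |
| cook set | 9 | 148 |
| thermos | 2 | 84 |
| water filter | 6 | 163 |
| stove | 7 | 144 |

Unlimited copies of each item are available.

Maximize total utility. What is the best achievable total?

420

Density check — thermos 42.00, water filter 27.17, rope 20.80 are the best per kg.
5×thermos uses 10 of the 11 kg and totals 420.
The spare 1 kg is too small for any remaining item, and no exchange beats 420.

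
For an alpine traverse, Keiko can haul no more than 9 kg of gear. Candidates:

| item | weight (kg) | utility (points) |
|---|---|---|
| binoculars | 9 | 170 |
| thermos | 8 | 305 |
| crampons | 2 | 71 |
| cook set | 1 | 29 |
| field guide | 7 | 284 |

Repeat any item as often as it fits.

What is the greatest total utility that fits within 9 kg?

355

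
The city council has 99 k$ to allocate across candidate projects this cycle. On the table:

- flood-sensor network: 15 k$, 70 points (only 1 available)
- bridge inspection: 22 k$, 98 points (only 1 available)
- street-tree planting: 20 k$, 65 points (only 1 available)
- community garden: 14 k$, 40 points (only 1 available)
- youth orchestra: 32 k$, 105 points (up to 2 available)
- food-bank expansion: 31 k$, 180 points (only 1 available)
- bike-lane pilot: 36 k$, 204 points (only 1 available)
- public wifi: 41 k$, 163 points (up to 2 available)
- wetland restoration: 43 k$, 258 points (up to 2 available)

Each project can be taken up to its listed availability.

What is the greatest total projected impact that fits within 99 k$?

Greedy by ratio would take 2×wetland restoration: 86 k$ used, total 516.
Replace wetland restoration with bridge inspection + food-bank expansion: the trade gains 20 net, giving 536 at 96 k$.

536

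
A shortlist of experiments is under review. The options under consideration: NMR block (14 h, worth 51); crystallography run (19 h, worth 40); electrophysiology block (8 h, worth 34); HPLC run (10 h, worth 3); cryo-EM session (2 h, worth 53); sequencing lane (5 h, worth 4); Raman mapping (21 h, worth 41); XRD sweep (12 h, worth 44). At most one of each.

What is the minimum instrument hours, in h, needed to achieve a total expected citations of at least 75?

10

Look for the lowest-instrument combination reaching 75.
Taking electrophysiology block + cryo-EM session gives 87 (≥ 75) for 10 h.
No combination under 10 h hits 75.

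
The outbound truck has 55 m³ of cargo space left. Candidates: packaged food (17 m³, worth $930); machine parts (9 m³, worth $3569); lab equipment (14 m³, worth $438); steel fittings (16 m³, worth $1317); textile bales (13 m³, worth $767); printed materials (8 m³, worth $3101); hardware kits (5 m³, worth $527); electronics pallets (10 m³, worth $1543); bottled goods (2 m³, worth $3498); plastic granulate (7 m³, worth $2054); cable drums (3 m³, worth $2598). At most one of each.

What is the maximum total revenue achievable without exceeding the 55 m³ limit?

Density check — bottled goods 1749.00, cable drums 866.00, machine parts 396.56, printed materials 387.62 are the best per m³.
Filling by ratio: machine parts + printed materials + hardware kits + electronics pallets + bottled goods + plastic granulate + cable drums for 16890, with 11 m³ left unused.
The 5 m³ tied up in hardware kits is better spent on steel fittings — total rises to 17680 (55 m³).
The closest alternative, machine parts + textile bales + printed materials + electronics pallets + bottled goods + plastic granulate + cable drums, reaches only 17130.

17680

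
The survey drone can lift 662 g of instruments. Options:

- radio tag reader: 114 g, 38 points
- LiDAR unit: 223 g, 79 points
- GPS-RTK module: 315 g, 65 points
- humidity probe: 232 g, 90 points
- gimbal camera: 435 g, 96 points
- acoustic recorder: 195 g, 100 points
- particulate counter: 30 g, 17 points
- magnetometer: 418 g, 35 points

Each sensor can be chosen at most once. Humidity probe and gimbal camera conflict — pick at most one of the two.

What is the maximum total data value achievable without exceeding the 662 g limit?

A density-first pass picks radio tag reader + humidity probe + acoustic recorder + particulate counter — 245 at 571 g.
Dropping radio tag reader and particulate counter frees 144 g; slotting in LiDAR unit (223 g) lifts the total to 269 at 650 g.

269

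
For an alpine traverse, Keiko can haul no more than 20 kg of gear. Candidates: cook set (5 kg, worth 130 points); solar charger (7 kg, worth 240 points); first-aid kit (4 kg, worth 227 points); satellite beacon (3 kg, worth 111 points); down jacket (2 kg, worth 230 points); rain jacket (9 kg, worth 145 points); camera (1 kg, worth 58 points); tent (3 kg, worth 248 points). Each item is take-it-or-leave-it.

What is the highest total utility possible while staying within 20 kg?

1114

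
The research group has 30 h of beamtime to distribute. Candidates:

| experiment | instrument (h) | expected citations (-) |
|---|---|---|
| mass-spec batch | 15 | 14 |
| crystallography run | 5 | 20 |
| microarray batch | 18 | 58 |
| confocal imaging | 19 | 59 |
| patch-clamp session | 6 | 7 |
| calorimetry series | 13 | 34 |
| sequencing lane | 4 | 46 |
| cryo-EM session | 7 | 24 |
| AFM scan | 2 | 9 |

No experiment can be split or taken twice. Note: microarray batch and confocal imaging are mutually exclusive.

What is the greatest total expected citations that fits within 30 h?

Filling by ratio: crystallography run + patch-clamp session + sequencing lane + cryo-EM session + AFM scan for 106, with 6 h left unused.
Dropping patch-clamp session and cryo-EM session frees 13 h; slotting in confocal imaging (19 h) lifts the total to 134 at 30 h.
Runner-up crystallography run + microarray batch + sequencing lane + AFM scan tops out at 133.

134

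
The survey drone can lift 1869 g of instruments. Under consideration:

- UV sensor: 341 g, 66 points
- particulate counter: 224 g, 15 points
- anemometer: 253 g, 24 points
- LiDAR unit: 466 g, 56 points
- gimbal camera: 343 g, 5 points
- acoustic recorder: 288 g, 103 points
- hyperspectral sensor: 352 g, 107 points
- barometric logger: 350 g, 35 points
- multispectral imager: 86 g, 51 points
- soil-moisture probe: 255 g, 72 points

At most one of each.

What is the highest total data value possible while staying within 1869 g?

455

Ranking by ratio (data value/g): multispectral imager 0.59, acoustic recorder 0.36, hyperspectral sensor 0.30, soil-moisture probe 0.28.
UV sensor + LiDAR unit + acoustic recorder + hyperspectral sensor + multispectral imager + soil-moisture probe uses 1788 of the 1869 g and totals 455.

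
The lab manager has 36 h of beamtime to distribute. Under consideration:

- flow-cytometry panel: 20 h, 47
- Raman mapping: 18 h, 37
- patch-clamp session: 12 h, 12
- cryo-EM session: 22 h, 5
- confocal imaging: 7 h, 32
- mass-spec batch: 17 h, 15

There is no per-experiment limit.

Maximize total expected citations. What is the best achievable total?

Ranking by ratio (expected citations/h): confocal imaging 4.57, flow-cytometry panel 2.35, Raman mapping 2.06, patch-clamp session 1.00.
5×confocal imaging uses 35 of the 36 h and totals 160.
No other feasible combination exceeds 160.

160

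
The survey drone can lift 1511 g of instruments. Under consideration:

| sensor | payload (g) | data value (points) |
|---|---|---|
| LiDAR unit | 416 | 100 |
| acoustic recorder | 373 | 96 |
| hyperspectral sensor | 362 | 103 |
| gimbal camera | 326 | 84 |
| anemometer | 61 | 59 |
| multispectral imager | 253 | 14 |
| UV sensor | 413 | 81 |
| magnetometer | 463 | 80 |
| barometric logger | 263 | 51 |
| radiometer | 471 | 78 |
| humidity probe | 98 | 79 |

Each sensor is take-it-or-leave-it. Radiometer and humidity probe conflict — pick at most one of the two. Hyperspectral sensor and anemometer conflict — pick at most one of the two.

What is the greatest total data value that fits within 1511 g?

By data value per g: anemometer 0.97, humidity probe 0.81, hyperspectral sensor 0.28, gimbal camera 0.26 lead.
LiDAR unit + acoustic recorder + gimbal camera + anemometer + humidity probe uses 1274 of the 1511 g and totals 418.

418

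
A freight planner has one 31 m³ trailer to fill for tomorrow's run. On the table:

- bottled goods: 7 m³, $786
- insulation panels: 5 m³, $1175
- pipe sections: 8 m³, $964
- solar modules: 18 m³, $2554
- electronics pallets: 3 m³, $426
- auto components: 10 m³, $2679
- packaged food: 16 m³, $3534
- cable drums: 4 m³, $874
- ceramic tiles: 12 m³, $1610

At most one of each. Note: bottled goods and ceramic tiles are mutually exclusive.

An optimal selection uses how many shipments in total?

3

Best achievable revenue is 7388.
insulation panels + auto components + packaged food hits 7388 at 31 m³.
All optima have 3 shipments.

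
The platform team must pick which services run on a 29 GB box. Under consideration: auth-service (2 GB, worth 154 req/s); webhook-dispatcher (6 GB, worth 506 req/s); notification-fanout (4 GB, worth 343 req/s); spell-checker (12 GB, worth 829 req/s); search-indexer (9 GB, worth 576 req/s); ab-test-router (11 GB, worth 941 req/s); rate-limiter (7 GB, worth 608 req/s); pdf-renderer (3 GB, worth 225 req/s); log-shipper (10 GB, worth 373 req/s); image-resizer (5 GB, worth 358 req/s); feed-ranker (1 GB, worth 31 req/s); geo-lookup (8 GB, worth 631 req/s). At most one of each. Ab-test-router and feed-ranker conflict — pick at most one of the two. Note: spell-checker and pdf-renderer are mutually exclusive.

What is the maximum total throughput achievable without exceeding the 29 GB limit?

2434

Density check — rate-limiter 86.86, notification-fanout 85.75, ab-test-router 85.55, webhook-dispatcher 84.33 are the best per GB.
Best packing: auth-service + webhook-dispatcher + ab-test-router + rate-limiter + pdf-renderer — 29 GB, 2434 total.
An exhaustive check of the 4096 subsets confirms 2434.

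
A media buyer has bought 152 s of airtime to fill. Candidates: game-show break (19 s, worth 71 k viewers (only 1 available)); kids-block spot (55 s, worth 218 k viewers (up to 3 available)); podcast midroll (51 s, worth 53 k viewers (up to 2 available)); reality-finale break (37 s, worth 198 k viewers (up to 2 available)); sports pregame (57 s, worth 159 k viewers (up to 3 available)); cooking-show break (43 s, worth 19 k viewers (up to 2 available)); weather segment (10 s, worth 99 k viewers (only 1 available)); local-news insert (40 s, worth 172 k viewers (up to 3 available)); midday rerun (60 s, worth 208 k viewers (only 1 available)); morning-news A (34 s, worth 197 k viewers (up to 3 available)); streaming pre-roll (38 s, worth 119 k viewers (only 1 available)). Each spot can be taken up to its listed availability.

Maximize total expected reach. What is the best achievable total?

Ranking by ratio (expected reach/s): weather segment 9.90, morning-news A 5.79, reality-finale break 5.35.
The ratio heuristic lands on reality-finale break + weather segment + 3×morning-news A (888) but leaves 3 s idle.
Replace morning-news A with reality-finale break: the trade gains 1 net, giving 889 at 152 s.

889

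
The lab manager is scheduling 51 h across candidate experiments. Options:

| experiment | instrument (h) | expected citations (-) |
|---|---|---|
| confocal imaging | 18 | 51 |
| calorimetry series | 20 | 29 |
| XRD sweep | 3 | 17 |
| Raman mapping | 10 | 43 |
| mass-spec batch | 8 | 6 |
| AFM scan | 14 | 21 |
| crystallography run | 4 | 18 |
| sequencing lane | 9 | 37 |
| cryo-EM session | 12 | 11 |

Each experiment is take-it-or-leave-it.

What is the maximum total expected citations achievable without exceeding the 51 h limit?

166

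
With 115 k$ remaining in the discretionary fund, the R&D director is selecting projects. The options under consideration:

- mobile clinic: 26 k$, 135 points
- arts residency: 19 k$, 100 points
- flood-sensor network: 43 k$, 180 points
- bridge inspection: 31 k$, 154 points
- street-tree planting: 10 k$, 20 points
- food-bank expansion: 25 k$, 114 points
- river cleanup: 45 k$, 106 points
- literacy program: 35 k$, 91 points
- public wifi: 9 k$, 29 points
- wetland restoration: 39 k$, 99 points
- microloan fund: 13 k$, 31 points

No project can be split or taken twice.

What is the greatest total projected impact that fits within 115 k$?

534

Filling by ratio: mobile clinic + arts residency + bridge inspection + food-bank expansion + public wifi for 532, with 5 k$ left unused.
Replace public wifi with microloan fund: the trade gains 2 net, giving 534 at 114 k$.
Runner-up mobile clinic + arts residency + bridge inspection + food-bank expansion + public wifi tops out at 532.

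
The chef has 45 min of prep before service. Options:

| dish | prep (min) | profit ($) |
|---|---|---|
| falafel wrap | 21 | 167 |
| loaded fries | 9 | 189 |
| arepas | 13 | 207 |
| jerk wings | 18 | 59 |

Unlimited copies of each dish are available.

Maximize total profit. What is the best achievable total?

945

Density check — loaded fries 21.00, arepas 15.92, falafel wrap 7.95, jerk wings 3.28 are the best per min.
Taking 5×loaded fries: 45 min used, 945 in profit.
Every other selection either busts 45 min or fails to beat 945.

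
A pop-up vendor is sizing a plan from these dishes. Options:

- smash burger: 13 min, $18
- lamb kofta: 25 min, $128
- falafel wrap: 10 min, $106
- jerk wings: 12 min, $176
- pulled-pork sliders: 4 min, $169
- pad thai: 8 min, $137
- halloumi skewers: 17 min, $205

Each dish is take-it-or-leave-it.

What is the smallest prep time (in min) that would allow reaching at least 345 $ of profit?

16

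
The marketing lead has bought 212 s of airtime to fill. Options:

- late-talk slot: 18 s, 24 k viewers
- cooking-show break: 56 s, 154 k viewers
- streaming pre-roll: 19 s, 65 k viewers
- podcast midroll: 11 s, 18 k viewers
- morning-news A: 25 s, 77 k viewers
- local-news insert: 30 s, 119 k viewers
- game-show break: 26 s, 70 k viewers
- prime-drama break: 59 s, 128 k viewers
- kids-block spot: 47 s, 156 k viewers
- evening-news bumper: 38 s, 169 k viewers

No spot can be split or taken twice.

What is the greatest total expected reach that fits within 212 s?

Ranking by ratio (expected reach/s): evening-news bumper 4.45, local-news insert 3.97, streaming pre-roll 3.42.
Greedy by ratio would take streaming pre-roll + podcast midroll + morning-news A + local-news insert + game-show break + kids-block spot + evening-news bumper: 196 s used, total 674.
Replace streaming pre-roll and game-show break with cooking-show break: the trade gains 19 net, giving 693 at 207 s.
Next best is cooking-show break + streaming pre-roll + morning-news A + game-show break + kids-block spot + evening-news bumper at 691 (211 s) — short by 2.

693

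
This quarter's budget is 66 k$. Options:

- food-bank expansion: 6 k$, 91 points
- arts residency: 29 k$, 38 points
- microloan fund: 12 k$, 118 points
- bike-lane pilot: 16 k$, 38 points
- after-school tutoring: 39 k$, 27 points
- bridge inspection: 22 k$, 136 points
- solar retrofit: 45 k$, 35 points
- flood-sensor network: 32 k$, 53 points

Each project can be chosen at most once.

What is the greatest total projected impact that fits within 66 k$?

By projected impact per k$: food-bank expansion 15.17, microloan fund 9.83, bridge inspection 6.18 lead.
Taking food-bank expansion + microloan fund + bike-lane pilot + bridge inspection: 56 k$ used, 383 in projected impact.
The closest alternative, food-bank expansion + microloan fund + bridge inspection, reaches only 345.

383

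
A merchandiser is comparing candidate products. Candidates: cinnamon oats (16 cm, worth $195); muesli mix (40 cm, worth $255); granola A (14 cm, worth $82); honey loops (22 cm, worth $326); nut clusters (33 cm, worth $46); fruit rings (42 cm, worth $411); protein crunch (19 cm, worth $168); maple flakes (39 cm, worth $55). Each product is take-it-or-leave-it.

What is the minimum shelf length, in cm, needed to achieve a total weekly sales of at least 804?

78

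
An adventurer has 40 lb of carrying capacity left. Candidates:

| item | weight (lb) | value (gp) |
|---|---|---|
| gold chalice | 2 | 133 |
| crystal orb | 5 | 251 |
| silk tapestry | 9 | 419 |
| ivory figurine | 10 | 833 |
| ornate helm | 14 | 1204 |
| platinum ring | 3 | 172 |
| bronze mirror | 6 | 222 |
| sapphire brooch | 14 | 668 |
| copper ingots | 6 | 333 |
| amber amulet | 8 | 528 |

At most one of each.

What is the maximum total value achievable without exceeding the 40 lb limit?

3031

Taking the top-ratio items first gives gold chalice + ivory figurine + ornate helm + platinum ring + amber amulet for 2870 (37 lb).
Replace platinum ring with copper ingots: the trade gains 161 net, giving 3031 at 40 lb.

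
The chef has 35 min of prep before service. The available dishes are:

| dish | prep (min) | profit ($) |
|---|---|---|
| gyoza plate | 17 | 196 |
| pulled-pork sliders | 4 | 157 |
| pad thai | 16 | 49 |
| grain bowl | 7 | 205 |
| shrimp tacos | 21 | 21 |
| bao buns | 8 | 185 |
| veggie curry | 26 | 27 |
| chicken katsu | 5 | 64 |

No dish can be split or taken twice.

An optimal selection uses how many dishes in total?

Best achievable profit is 622.
gyoza plate + pulled-pork sliders + grain bowl + chicken katsu hits 622 at 33 min.
All optima have 4 dishes.

4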